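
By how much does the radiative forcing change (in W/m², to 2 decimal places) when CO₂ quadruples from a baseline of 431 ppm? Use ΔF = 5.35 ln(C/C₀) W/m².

Because the forcing depends only on the ratio C/C₀, the initial concentration does not enter.
ΔF = 5.35 × ln(4) = 5.35 × 1.38629 = 7.4167 W/m².

ΔF = 7.42 W/m²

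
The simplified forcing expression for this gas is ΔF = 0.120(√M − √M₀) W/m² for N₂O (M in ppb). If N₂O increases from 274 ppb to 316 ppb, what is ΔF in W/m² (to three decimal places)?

ΔF = 0.147 W/m²

N₂O: 0.120 × (√316 − √274) = 0.120 × (17.7764 − 16.5529) = 0.120 × 1.2235 = 0.1468 W/m².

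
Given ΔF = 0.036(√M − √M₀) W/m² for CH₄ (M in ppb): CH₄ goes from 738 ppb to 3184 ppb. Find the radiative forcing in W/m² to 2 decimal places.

CH₄: 0.036 × (√3184 − √738) = 0.036 × (56.4269 − 27.1662) = 0.036 × 29.2607 = 1.0534 W/m².

ΔF = 1.05 W/m²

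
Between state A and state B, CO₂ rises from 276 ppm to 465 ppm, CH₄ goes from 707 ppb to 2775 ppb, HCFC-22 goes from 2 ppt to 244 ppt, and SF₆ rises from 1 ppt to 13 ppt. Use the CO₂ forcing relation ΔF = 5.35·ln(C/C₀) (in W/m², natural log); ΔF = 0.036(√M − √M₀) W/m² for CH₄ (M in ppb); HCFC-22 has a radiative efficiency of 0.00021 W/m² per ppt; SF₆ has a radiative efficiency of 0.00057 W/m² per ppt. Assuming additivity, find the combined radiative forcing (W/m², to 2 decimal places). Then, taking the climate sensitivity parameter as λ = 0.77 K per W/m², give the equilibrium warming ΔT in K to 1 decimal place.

CO₂: 5.35 × ln(465/276) = 5.35 × ln(1.68478) = 5.35 × 0.52163 = 2.7907 W/m².
CH₄: 0.036 × (√2775 − √707) = 0.036 × (52.6783 − 26.5895) = 0.036 × 26.0888 = 0.9392 W/m².
HCFC-22: ΔF = 0.00021 × (244 − 2) = 0.00021 × 242 = 0.0508 W/m².
SF₆: ΔF = 0.00057 × (13 − 1) = 0.00057 × 12 = 0.0068 W/m².
Total ΔF = 2.7907 + 0.9392 + 0.0508 + 0.0068 = 3.7875 W/m².
ΔT = λ ΔF = 0.77 × 3.79 = 2.9183 K.

ΔF = 3.79 W/m²; ΔT = 2.9 K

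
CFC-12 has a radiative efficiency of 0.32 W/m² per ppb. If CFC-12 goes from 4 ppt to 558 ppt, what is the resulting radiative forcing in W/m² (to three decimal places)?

CFC-12: Δ = 558 − 4 = 554 ppt = 0.554 ppb; ΔF = 0.32 × 0.554 = 0.1773 W/m².

ΔF = 0.177 W/m²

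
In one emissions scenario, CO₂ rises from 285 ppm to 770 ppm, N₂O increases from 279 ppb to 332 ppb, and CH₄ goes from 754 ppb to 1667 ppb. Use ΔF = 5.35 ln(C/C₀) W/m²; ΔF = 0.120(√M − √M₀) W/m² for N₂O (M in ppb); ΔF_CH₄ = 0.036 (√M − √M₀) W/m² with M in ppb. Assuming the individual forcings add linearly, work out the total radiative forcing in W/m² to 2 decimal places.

CO₂: 5.35 × ln(770/285) = 5.35 × ln(2.70175) = 5.35 × 0.99390 = 5.3174 W/m².
N₂O: 0.120 × (√332 − √279) = 0.120 × (18.2209 − 16.7033) = 0.120 × 1.5176 = 0.1821 W/m².
CH₄: 0.036 × (√1667 − √754) = 0.036 × (40.8289 − 27.4591) = 0.036 × 13.3698 = 0.4813 W/m².
Total ΔF = 5.3174 + 0.1821 + 0.4813 = 5.9808 W/m².

ΔF = 5.98 W/m²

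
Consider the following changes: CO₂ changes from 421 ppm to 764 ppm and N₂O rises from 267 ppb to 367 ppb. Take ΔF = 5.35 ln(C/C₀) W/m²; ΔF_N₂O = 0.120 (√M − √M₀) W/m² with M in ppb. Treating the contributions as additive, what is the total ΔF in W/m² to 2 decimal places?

ΔF = 3.53 W/m²

CO₂: 5.35 × ln(764/421) = 5.35 × ln(1.81473) = 5.35 × 0.59594 = 3.1883 W/m².
N₂O: 0.120 × (√367 − √267) = 0.120 × (19.1572 − 16.3401) = 0.120 × 2.8171 = 0.3381 W/m².
Total ΔF = 3.1883 + 0.3381 = 3.5264 W/m².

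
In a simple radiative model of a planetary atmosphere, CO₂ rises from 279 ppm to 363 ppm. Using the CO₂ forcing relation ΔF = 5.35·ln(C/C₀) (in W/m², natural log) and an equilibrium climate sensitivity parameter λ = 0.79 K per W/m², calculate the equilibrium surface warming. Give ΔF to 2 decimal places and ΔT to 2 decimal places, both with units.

ΔF = 1.41 W/m²; ΔT = 1.11 K

CO₂: 5.35 × ln(363/279) = 5.35 × ln(1.30108) = 5.35 × 0.26319 = 1.4081 W/m².
ΔT = λ ΔF = 0.79 × 1.41 = 1.1139 K.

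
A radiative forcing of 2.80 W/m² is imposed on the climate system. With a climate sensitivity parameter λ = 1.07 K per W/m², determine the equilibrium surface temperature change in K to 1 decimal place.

ΔT = λ ΔF = 1.07 × 2.80 = 2.9960 K.

ΔT = 3.0 K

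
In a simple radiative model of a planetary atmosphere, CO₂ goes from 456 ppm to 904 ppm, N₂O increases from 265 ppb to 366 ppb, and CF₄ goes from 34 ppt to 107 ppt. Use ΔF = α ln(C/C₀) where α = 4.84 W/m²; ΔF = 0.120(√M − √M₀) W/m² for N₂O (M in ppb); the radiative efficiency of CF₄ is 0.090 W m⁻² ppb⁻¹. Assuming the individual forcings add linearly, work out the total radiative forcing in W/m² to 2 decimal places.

CO₂: 4.84 × ln(904/456) = 4.84 × ln(1.98246) = 4.84 × 0.68434 = 3.3122 W/m².
N₂O: 0.120 × (√366 − √265) = 0.120 × (19.1311 − 16.2788) = 0.120 × 2.8523 = 0.3423 W/m².
CF₄: Δ = 107 − 34 = 73 ppt = 0.073 ppb; ΔF = 0.090 × 0.073 = 0.0066 W/m².
Total ΔF = 3.3122 + 0.3423 + 0.0066 = 3.6611 W/m².

ΔF = 3.66 W/m²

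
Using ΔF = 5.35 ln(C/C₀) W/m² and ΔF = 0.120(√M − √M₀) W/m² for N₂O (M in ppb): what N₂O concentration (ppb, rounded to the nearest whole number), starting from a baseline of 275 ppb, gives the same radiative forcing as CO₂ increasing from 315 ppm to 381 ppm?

M ≈ 628 ppb

CO₂ forcing: 5.35 × ln(381/315) = 5.35 × 0.190227 = 1.01771 W/m².
Set 0.120(√M − √275) = 1.01771: √M = 1.01771/0.120 + √275 = 8.4809 + 16.5831 = 25.0640.
M = (25.0640)² = 628.20 ppb.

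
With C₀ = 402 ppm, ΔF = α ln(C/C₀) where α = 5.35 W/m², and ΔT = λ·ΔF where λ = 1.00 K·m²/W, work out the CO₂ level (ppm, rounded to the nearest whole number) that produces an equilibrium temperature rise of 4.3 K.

C ≈ 898 ppm

Required forcing: ΔF = ΔT/λ = 4.3/1.00 = 4.3000 W/m².
Then ln(C/402) = ΔF/5.35 = 4.3000/5.35 = 0.80374.
So C = 402 × e^0.80374 = 402 × 2.23388 = 898.02 ppm.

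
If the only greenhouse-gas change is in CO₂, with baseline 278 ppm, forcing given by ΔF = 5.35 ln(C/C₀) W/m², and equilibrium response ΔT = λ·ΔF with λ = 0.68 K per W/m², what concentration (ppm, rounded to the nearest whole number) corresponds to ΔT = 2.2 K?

C ≈ 509 ppm

Required forcing: ΔF = ΔT/λ = 2.2/0.68 = 3.2353 W/m².
Then ln(C/278) = ΔF/5.35 = 3.2353/5.35 = 0.60473.
So C = 278 × e^0.60473 = 278 × 1.83076 = 508.95 ppm.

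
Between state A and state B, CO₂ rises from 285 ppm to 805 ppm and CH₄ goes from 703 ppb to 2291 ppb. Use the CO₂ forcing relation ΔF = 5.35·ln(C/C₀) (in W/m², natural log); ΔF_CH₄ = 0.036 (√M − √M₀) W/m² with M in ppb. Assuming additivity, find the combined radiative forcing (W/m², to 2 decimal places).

ΔF = 6.32 W/m²

CO₂: 5.35 × ln(805/285) = 5.35 × ln(2.82456) = 5.35 × 1.03835 = 5.5552 W/m².
CH₄: 0.036 × (√2291 − √703) = 0.036 × (47.8644 − 26.5141) = 0.036 × 21.3503 = 0.7686 W/m².
Total ΔF = 5.5552 + 0.7686 = 6.3238 W/m².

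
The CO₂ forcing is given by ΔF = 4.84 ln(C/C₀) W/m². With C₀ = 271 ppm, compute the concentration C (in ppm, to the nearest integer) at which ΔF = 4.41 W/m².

C ≈ 674 ppm

Set 4.84 ln(C/271) = 4.41, so ln(C/271) = 4.41/4.84 = 0.91116.
Then C/271 = e^0.91116 = 2.48721, giving C = 271 × 2.48721 = 674.03 ppm.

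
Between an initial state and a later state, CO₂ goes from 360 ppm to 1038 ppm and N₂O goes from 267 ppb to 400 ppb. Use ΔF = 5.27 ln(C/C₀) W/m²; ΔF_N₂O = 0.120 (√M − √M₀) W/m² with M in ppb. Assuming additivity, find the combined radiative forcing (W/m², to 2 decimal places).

CO₂: 5.27 × ln(1038/360) = 5.27 × ln(2.88333) = 5.27 × 1.05895 = 5.5807 W/m².
N₂O: 0.120 × (√400 − √267) = 0.120 × (20.0000 − 16.3401) = 0.120 × 3.6599 = 0.4392 W/m².
Total ΔF = 5.5807 + 0.4392 = 6.0199 W/m².

ΔF = 6.02 W/m²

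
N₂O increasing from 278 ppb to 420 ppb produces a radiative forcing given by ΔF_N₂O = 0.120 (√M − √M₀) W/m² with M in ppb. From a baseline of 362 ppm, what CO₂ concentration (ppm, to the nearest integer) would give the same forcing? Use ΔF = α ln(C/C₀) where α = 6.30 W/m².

N₂O forcing: 0.120 × (√420 − √278) = 0.120 × (20.4939 − 16.6733) = 0.120 × 3.8206 = 0.45847 W/m².
Set 6.30 ln(C/362) = 0.45847: ln(C/362) = 0.45847/6.30 = 0.07277, so C = 362 × e^0.07277 = 362 × 1.07548 = 389.32 ppm.

C ≈ 389 ppm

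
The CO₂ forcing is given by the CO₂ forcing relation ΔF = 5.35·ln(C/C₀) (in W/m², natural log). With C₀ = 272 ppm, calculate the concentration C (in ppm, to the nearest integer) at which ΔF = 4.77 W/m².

C ≈ 663 ppm

Set 5.35 ln(C/272) = 4.77, so ln(C/272) = 4.77/5.35 = 0.89159.
Then C/272 = e^0.89159 = 2.43900, giving C = 272 × 2.43900 = 663.41 ppm.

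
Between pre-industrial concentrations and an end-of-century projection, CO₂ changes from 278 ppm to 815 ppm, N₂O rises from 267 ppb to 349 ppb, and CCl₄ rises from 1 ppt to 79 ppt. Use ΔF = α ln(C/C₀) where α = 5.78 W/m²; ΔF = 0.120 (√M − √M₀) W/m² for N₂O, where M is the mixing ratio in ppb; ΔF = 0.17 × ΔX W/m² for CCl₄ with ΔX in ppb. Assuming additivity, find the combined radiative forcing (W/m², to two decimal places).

CO₂: 5.78 × ln(815/278) = 5.78 × ln(2.93165) = 5.78 × 1.07557 = 6.2168 W/m².
N₂O: 0.120 × (√349 − √267) = 0.120 × (18.6815 − 16.3401) = 0.120 × 2.3414 = 0.2810 W/m².
CCl₄: Δ = 79 − 1 = 78 ppt = 0.078 ppb; ΔF = 0.17 × 0.078 = 0.0133 W/m².
Total ΔF = 6.2168 + 0.2810 + 0.0133 = 6.5111 W/m².

ΔF = 6.51 W/m²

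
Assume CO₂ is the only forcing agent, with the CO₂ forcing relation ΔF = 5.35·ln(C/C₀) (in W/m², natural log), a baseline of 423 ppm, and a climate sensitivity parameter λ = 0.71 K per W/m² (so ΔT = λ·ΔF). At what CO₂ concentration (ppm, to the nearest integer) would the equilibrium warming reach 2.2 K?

C ≈ 755 ppm

Required forcing: ΔF = ΔT/λ = 2.2/0.71 = 3.0986 W/m².
Then ln(C/423) = ΔF/5.35 = 3.0986/5.35 = 0.57918.
So C = 423 × e^0.57918 = 423 × 1.78457 = 754.87 ppm.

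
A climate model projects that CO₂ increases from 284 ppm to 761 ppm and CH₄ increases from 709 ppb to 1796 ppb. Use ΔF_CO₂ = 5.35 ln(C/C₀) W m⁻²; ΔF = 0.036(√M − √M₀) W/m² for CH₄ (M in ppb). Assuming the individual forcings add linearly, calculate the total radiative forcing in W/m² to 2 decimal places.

ΔF = 5.84 W/m²

CO₂: 5.35 × ln(761/284) = 5.35 × ln(2.67958) = 5.35 × 0.98566 = 5.2733 W/m².
CH₄: 0.036 × (√1796 − √709) = 0.036 × (42.3792 − 26.6271) = 0.036 × 15.7521 = 0.5671 W/m².
Total ΔF = 5.2733 + 0.5671 = 5.8404 W/m².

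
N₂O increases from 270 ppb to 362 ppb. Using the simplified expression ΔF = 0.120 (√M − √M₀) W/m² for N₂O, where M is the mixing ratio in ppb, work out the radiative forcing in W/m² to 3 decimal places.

ΔF = 0.311 W/m²

N₂O: 0.120 × (√362 − √270) = 0.120 × (19.0263 − 16.4317) = 0.120 × 2.5946 = 0.3114 W/m².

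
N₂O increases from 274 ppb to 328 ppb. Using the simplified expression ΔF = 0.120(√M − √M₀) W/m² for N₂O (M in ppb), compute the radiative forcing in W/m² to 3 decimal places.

N₂O: 0.120 × (√328 − √274) = 0.120 × (18.1108 − 16.5529) = 0.120 × 1.5579 = 0.1869 W/m².

ΔF = 0.187 W/m²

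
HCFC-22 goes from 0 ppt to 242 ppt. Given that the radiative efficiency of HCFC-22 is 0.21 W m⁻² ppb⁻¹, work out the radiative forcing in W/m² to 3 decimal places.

HCFC-22: Δ = 242 − 0 = 242 ppt = 0.242 ppb; ΔF = 0.21 × 0.242 = 0.0508 W/m².

ΔF = 0.051 W/m²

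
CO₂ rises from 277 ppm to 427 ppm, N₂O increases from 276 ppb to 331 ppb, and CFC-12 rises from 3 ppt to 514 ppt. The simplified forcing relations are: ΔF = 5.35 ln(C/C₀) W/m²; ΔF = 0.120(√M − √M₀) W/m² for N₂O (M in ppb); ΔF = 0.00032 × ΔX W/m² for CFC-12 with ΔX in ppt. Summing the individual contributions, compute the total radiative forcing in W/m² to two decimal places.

ΔF = 2.67 W/m²

CO₂: 5.35 × ln(427/277) = 5.35 × ln(1.54152) = 5.35 × 0.43277 = 2.3153 W/m².
N₂O: 0.120 × (√331 − √276) = 0.120 × (18.1934 − 16.6132) = 0.120 × 1.5802 = 0.1896 W/m².
CFC-12: ΔF = 0.00032 × (514 − 3) = 0.00032 × 511 = 0.1635 W/m².
Total ΔF = 2.3153 + 0.1896 + 0.1635 = 2.6684 W/m².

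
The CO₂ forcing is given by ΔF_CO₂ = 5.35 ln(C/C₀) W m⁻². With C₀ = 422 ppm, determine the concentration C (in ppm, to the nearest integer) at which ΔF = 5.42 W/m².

C ≈ 1162 ppm

Set 5.35 ln(C/422) = 5.42, so ln(C/422) = 5.42/5.35 = 1.01308.
Then C/422 = e^1.01308 = 2.75407, giving C = 422 × 2.75407 = 1162.22 ppm.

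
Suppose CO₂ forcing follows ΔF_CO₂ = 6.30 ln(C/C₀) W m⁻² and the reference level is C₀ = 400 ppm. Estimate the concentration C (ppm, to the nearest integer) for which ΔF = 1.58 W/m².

Set 6.30 ln(C/400) = 1.58, so ln(C/400) = 1.58/6.30 = 0.25079.
Then C/400 = e^0.25079 = 1.28504, giving C = 400 × 1.28504 = 514.02 ppm.

C ≈ 514 ppm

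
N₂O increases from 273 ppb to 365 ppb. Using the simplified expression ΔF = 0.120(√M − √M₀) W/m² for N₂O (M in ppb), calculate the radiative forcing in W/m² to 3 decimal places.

N₂O: 0.120 × (√365 − √273) = 0.120 × (19.1050 − 16.5227) = 0.120 × 2.5823 = 0.3099 W/m².

ΔF = 0.310 W/m²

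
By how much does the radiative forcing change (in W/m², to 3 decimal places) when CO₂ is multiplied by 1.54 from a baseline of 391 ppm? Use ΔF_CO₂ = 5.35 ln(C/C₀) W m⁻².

ΔF = 2.310 W/m²

ΔF = 5.35 × ln(1.54) = 5.35 × 0.43178 = 2.3100 W/m².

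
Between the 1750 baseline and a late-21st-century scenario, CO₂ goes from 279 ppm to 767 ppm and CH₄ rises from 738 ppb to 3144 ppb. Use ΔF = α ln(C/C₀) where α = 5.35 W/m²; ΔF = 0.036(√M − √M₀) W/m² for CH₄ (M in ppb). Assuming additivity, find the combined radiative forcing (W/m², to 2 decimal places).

ΔF = 6.45 W/m²

CO₂: 5.35 × ln(767/279) = 5.35 × ln(2.74910) = 5.35 × 1.01127 = 5.4103 W/m².
CH₄: 0.036 × (√3144 − √738) = 0.036 × (56.0714 − 27.1662) = 0.036 × 28.9052 = 1.0406 W/m².
Total ΔF = 5.4103 + 1.0406 = 6.4509 W/m².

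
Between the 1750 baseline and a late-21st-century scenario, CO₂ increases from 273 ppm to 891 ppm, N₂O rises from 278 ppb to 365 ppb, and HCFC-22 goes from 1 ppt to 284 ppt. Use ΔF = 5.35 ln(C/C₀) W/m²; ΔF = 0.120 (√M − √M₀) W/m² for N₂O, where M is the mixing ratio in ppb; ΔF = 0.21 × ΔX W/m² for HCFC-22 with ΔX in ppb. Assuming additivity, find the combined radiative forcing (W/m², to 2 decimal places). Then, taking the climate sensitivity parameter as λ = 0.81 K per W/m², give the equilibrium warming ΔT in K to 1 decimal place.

CO₂: 5.35 × ln(891/273) = 5.35 × ln(3.26374) = 5.35 × 1.18287 = 6.3284 W/m².
N₂O: 0.120 × (√365 − √278) = 0.120 × (19.1050 − 16.6733) = 0.120 × 2.4317 = 0.2918 W/m².
HCFC-22: Δ = 284 − 1 = 283 ppt = 0.283 ppb; ΔF = 0.21 × 0.283 = 0.0594 W/m².
Total ΔF = 6.3284 + 0.2918 + 0.0594 = 6.6796 W/m².
ΔT = λ ΔF = 0.81 × 6.68 = 5.4108 K.

ΔF = 6.68 W/m²; ΔT = 5.4 K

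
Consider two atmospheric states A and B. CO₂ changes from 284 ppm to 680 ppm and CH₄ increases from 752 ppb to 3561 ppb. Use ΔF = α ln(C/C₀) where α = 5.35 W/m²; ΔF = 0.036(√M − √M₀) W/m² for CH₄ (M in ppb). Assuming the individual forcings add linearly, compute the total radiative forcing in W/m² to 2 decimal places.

ΔF = 5.83 W/m²

CO₂: 5.35 × ln(680/284) = 5.35 × ln(2.39437) = 5.35 × 0.87312 = 4.6712 W/m².
CH₄: 0.036 × (√3561 − √752) = 0.036 × (59.6741 − 27.4226) = 0.036 × 32.2515 = 1.1611 W/m².
Total ΔF = 4.6712 + 1.1611 = 5.8323 W/m².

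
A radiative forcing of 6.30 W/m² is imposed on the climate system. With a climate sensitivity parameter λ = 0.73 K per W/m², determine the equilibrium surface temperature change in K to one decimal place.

ΔT = 4.6 K

ΔT = λ ΔF = 0.73 × 6.30 = 4.5990 K.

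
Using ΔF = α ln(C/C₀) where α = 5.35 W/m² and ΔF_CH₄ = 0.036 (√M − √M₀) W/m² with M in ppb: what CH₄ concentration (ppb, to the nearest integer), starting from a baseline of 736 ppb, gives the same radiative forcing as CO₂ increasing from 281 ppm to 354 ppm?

CO₂ forcing: 5.35 × ln(354/281) = 5.35 × 0.230942 = 1.23554 W/m².
Set 0.036(√M − √736) = 1.23554: √M = 1.23554/0.036 + √736 = 34.3206 + 27.1293 = 61.4499.
M = (61.4499)² = 3776.09 ppb.

M ≈ 3776 ppb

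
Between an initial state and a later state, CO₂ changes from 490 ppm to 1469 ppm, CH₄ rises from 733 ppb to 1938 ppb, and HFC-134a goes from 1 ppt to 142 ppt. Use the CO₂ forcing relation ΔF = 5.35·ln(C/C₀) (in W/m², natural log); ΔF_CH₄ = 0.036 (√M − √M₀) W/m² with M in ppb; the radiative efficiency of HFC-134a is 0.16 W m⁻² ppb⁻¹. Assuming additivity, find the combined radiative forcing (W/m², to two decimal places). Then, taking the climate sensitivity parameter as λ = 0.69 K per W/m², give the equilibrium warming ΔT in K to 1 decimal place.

CO₂: 5.35 × ln(1469/490) = 5.35 × ln(2.99796) = 5.35 × 1.09793 = 5.8739 W/m².
CH₄: 0.036 × (√1938 − √733) = 0.036 × (44.0227 − 27.0740) = 0.036 × 16.9487 = 0.6102 W/m².
HFC-134a: Δ = 142 − 1 = 141 ppt = 0.141 ppb; ΔF = 0.16 × 0.141 = 0.0226 W/m².
Total ΔF = 5.8739 + 0.6102 + 0.0226 = 6.5067 W/m².
ΔT = λ ΔF = 0.69 × 6.51 = 4.4919 K.

ΔF = 6.51 W/m²; ΔT = 4.5 K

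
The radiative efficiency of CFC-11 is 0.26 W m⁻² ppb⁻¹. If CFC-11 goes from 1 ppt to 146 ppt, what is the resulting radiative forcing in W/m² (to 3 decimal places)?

ΔF = 0.038 W/m²

CFC-11: Δ = 146 − 1 = 145 ppt = 0.145 ppb; ΔF = 0.26 × 0.145 = 0.0377 W/m².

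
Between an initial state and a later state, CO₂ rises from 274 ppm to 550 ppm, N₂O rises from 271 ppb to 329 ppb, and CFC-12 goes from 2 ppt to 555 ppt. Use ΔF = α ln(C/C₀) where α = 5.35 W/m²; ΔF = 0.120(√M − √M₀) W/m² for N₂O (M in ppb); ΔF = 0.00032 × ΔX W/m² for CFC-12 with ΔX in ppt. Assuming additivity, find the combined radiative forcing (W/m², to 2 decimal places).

CO₂: 5.35 × ln(550/274) = 5.35 × ln(2.00730) = 5.35 × 0.69679 = 3.7278 W/m².
N₂O: 0.120 × (√329 − √271) = 0.120 × (18.1384 − 16.4621) = 0.120 × 1.6763 = 0.2012 W/m².
CFC-12: ΔF = 0.00032 × (555 − 2) = 0.00032 × 553 = 0.1770 W/m².
Total ΔF = 3.7278 + 0.2012 + 0.1770 = 4.1060 W/m².

ΔF = 4.11 W/m²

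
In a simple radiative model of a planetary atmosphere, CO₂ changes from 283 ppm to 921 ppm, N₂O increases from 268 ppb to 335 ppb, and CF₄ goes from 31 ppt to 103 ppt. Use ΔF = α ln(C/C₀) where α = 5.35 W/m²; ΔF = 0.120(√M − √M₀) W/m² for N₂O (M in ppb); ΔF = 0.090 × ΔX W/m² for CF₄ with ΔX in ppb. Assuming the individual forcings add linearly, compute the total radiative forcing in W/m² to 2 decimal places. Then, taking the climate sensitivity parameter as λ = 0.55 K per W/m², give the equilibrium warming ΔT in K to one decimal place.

ΔF = 6.55 W/m²; ΔT = 3.6 K

CO₂: 5.35 × ln(921/283) = 5.35 × ln(3.25442) = 5.35 × 1.18001 = 6.3131 W/m².
N₂O: 0.120 × (√335 − √268) = 0.120 × (18.3030 − 16.3707) = 0.120 × 1.9323 = 0.2319 W/m².
CF₄: Δ = 103 − 31 = 72 ppt = 0.072 ppb; ΔF = 0.090 × 0.072 = 0.0065 W/m².
Total ΔF = 6.3131 + 0.2319 + 0.0065 = 6.5515 W/m².
ΔT = λ ΔF = 0.55 × 6.55 = 3.6025 K.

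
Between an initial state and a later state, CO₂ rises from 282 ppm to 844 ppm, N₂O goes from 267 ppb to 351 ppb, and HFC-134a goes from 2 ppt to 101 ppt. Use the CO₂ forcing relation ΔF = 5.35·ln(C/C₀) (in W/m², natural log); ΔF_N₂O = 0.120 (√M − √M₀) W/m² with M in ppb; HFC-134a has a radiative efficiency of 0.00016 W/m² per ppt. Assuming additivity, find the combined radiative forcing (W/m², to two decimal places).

CO₂: 5.35 × ln(844/282) = 5.35 × ln(2.99291) = 5.35 × 1.09625 = 5.8649 W/m².
N₂O: 0.120 × (√351 − √267) = 0.120 × (18.7350 − 16.3401) = 0.120 × 2.3949 = 0.2874 W/m².
HFC-134a: ΔF = 0.00016 × (101 − 2) = 0.00016 × 99 = 0.0158 W/m².
Total ΔF = 5.8649 + 0.2874 + 0.0158 = 6.1681 W/m².

ΔF = 6.17 W/m²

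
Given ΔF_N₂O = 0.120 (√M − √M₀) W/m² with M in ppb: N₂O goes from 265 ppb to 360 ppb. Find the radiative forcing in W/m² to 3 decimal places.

ΔF = 0.323 W/m²

N₂O: 0.120 × (√360 − √265) = 0.120 × (18.9737 − 16.2788) = 0.120 × 2.6949 = 0.3234 W/m².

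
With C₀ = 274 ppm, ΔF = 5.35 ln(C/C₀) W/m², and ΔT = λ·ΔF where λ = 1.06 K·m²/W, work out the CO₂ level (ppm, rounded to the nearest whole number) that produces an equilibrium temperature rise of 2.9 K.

Required forcing: ΔF = ΔT/λ = 2.9/1.06 = 2.7358 W/m².
Then ln(C/274) = ΔF/5.35 = 2.7358/5.35 = 0.51136.
So C = 274 × e^0.51136 = 274 × 1.66756 = 456.91 ppm.

C ≈ 457 ppm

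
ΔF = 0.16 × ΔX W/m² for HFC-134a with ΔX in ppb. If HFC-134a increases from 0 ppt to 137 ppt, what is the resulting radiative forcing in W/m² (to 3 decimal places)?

HFC-134a: Δ = 137 − 0 = 137 ppt = 0.137 ppb; ΔF = 0.16 × 0.137 = 0.0219 W/m².

ΔF = 0.022 W/m²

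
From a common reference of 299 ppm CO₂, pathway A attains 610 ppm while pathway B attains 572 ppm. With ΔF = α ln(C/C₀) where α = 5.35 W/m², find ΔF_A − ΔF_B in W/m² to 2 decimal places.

ΔF_A − ΔF_B = 0.34 W/m²

ΔF_A = 5.35 ln(610/299) = 5.35 × 0.71302 = 3.8147 W/m².
ΔF_B = 5.35 ln(572/299) = 5.35 × 0.64870 = 3.4705 W/m².
Difference: 3.8147 − 3.4705 = 0.3442 W/m².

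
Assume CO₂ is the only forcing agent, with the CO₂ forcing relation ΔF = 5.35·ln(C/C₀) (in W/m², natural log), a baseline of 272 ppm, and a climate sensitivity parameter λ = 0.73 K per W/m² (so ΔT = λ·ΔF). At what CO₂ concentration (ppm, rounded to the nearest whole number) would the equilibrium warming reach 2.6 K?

Required forcing: ΔF = ΔT/λ = 2.6/0.73 = 3.5616 W/m².
Then ln(C/272) = ΔF/5.35 = 3.5616/5.35 = 0.66572.
So C = 272 × e^0.66572 = 272 × 1.94589 = 529.28 ppm.

C ≈ 529 ppm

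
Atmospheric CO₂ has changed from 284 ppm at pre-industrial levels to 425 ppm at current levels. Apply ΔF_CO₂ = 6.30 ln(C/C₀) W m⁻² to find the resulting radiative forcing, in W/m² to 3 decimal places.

CO₂: 6.30 × ln(425/284) = 6.30 × ln(1.49648) = 6.30 × 0.40312 = 2.5397 W/m².

ΔF = 2.540 W/m²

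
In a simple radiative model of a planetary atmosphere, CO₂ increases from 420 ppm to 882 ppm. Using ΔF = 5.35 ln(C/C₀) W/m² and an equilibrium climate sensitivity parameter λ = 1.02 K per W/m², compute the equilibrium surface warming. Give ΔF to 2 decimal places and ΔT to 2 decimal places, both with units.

ΔF = 3.97 W/m²; ΔT = 4.05 K

CO₂: 5.35 × ln(882/420) = 5.35 × ln(2.10000) = 5.35 × 0.74194 = 3.9694 W/m².
ΔT = λ ΔF = 1.02 × 3.97 = 4.0494 K.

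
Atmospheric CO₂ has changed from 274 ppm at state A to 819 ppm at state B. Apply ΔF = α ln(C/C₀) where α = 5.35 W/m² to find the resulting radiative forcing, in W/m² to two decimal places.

ΔF = 5.86 W/m²

CO₂ absorption bands are partially saturated, so forcing scales with the logarithm of the concentration ratio.
CO₂: 5.35 × ln(819/274) = 5.35 × ln(2.98905) = 5.35 × 1.09496 = 5.8580 W/m².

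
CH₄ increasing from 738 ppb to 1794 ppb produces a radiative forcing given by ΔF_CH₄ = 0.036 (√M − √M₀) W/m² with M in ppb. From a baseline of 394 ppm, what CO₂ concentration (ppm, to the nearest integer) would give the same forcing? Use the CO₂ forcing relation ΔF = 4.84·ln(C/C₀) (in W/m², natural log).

CH₄ forcing: 0.036 × (√1794 − √738) = 0.036 × (42.3556 − 27.1662) = 0.036 × 15.1894 = 0.54682 W/m².
Set 4.84 ln(C/394) = 0.54682: ln(C/394) = 0.54682/4.84 = 0.11298, so C = 394 × e^0.11298 = 394 × 1.11961 = 441.13 ppm.

C ≈ 441 ppm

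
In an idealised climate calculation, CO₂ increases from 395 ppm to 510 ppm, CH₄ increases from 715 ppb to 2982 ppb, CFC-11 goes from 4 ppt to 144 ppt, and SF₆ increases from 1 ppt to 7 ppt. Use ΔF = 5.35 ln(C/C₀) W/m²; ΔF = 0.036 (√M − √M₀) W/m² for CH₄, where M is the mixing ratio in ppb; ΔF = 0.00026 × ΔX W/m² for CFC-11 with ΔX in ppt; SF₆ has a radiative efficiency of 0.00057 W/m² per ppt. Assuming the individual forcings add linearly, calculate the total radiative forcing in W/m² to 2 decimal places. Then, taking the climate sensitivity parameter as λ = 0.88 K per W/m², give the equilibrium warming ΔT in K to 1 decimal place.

ΔF = 2.41 W/m²; ΔT = 2.1 K

CO₂: 5.35 × ln(510/395) = 5.35 × ln(1.29114) = 5.35 × 0.25553 = 1.3671 W/m².
CH₄: 0.036 × (√2982 − √715) = 0.036 × (54.6077 − 26.7395) = 0.036 × 27.8682 = 1.0033 W/m².
CFC-11: ΔF = 0.00026 × (144 − 4) = 0.00026 × 140 = 0.0364 W/m².
SF₆: ΔF = 0.00057 × (7 − 1) = 0.00057 × 6 = 0.0034 W/m².
Total ΔF = 1.3671 + 1.0033 + 0.0364 + 0.0034 = 2.4102 W/m².
ΔT = λ ΔF = 0.88 × 2.41 = 2.1208 K.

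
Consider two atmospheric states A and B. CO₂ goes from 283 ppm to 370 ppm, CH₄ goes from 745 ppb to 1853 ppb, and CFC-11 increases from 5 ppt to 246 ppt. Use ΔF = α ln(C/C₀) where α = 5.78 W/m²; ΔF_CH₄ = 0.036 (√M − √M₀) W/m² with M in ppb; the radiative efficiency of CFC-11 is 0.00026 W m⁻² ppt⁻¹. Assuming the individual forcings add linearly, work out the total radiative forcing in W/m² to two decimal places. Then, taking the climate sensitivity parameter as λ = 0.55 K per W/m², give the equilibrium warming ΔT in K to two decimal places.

CO₂: 5.78 × ln(370/283) = 5.78 × ln(1.30742) = 5.78 × 0.26806 = 1.5494 W/m².
CH₄: 0.036 × (√1853 − √745) = 0.036 × (43.0465 − 27.2947) = 0.036 × 15.7518 = 0.5671 W/m².
CFC-11: ΔF = 0.00026 × (246 − 5) = 0.00026 × 241 = 0.0627 W/m².
Total ΔF = 1.5494 + 0.5671 + 0.0627 = 2.1792 W/m².
ΔT = λ ΔF = 0.55 × 2.18 = 1.1990 K.

ΔF = 2.18 W/m²; ΔT = 1.20 K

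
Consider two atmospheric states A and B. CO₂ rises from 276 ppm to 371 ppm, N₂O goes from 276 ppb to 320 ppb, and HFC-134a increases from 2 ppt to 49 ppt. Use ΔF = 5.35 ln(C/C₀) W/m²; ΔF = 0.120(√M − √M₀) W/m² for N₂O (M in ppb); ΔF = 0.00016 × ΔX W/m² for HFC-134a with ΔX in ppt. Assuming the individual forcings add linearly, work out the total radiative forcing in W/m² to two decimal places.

CO₂: 5.35 × ln(371/276) = 5.35 × ln(1.34420) = 5.35 × 0.29580 = 1.5825 W/m².
N₂O: 0.120 × (√320 − √276) = 0.120 × (17.8885 − 16.6132) = 0.120 × 1.2753 = 0.1530 W/m².
HFC-134a: ΔF = 0.00016 × (49 − 2) = 0.00016 × 47 = 0.0075 W/m².
Total ΔF = 1.5825 + 0.1530 + 0.0075 = 1.7430 W/m².

ΔF = 1.74 W/m²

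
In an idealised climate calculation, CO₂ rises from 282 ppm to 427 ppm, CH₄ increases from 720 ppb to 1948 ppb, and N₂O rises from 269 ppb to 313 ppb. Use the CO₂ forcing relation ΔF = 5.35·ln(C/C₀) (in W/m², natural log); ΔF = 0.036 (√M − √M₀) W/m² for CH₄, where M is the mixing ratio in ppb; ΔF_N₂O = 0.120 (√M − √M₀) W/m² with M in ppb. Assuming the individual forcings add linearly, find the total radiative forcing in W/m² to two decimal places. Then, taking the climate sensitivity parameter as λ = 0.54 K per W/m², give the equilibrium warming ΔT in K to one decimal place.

ΔF = 3.00 W/m²; ΔT = 1.6 K

CO₂: 5.35 × ln(427/282) = 5.35 × ln(1.51418) = 5.35 × 0.41487 = 2.2196 W/m².
CH₄: 0.036 × (√1948 − √720) = 0.036 × (44.1362 − 26.8328) = 0.036 × 17.3034 = 0.6229 W/m².
N₂O: 0.120 × (√313 − √269) = 0.120 × (17.6918 − 16.4012) = 0.120 × 1.2906 = 0.1549 W/m².
Total ΔF = 2.2196 + 0.6229 + 0.1549 = 2.9974 W/m².
ΔT = λ ΔF = 0.54 × 3.00 = 1.6200 K.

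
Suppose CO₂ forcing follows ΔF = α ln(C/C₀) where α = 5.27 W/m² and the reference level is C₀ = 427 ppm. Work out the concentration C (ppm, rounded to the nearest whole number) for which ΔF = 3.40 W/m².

C ≈ 814 ppm

Set 5.27 ln(C/427) = 3.40, so ln(C/427) = 3.40/5.27 = 0.64516.
Then C/427 = e^0.64516 = 1.90629, giving C = 427 × 1.90629 = 813.99 ppm.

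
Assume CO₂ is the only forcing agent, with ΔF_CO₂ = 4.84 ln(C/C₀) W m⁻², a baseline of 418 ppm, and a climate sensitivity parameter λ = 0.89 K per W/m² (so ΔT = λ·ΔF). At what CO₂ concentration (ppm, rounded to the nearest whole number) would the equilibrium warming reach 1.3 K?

Required forcing: ΔF = ΔT/λ = 1.3/0.89 = 1.4607 W/m².
Then ln(C/418) = ΔF/4.84 = 1.4607/4.84 = 0.30180.
So C = 418 × e^0.30180 = 418 × 1.35229 = 565.26 ppm.

C ≈ 565 ppm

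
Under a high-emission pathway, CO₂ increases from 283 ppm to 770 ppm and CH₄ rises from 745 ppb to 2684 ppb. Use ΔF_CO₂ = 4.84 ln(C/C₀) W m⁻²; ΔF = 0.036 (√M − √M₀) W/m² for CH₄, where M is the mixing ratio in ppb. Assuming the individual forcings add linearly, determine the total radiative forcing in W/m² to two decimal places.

ΔF = 5.73 W/m²

CO₂: 4.84 × ln(770/283) = 4.84 × ln(2.72085) = 4.84 × 1.00094 = 4.8445 W/m².
CH₄: 0.036 × (√2684 − √745) = 0.036 × (51.8073 − 27.2947) = 0.036 × 24.5126 = 0.8825 W/m².
Total ΔF = 4.8445 + 0.8825 = 5.7270 W/m².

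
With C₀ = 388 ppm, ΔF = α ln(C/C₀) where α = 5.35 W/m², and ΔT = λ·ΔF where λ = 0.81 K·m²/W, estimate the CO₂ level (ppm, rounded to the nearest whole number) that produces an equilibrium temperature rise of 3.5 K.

C ≈ 870 ppm

Required forcing: ΔF = ΔT/λ = 3.5/0.81 = 4.3210 W/m².
Then ln(C/388) = ΔF/5.35 = 4.3210/5.35 = 0.80766.
So C = 388 × e^0.80766 = 388 × 2.24265 = 870.15 ppm.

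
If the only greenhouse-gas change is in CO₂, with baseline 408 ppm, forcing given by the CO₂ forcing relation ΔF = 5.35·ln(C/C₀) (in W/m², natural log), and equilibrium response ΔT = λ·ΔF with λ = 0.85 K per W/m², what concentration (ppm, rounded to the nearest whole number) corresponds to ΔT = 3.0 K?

Required forcing: ΔF = ΔT/λ = 3.0/0.85 = 3.5294 W/m².
Then ln(C/408) = ΔF/5.35 = 3.5294/5.35 = 0.65970.
So C = 408 × e^0.65970 = 408 × 1.93421 = 789.16 ppm.

C ≈ 789 ppm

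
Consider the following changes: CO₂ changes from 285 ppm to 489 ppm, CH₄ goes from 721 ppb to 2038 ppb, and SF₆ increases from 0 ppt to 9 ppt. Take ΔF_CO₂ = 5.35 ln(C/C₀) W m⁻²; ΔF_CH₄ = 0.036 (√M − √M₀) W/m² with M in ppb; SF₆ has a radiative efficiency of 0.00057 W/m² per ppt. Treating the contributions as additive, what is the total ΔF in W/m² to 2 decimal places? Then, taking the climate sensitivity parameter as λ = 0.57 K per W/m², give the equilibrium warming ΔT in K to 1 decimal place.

ΔF = 3.55 W/m²; ΔT = 2.0 K

CO₂: 5.35 × ln(489/285) = 5.35 × ln(1.71579) = 5.35 × 0.53987 = 2.8883 W/m².
CH₄: 0.036 × (√2038 − √721) = 0.036 × (45.1442 − 26.8514) = 0.036 × 18.2928 = 0.6585 W/m².
SF₆: ΔF = 0.00057 × (9 − 0) = 0.00057 × 9 = 0.0051 W/m².
Total ΔF = 2.8883 + 0.6585 + 0.0051 = 3.5519 W/m².
ΔT = λ ΔF = 0.57 × 3.55 = 2.0235 K.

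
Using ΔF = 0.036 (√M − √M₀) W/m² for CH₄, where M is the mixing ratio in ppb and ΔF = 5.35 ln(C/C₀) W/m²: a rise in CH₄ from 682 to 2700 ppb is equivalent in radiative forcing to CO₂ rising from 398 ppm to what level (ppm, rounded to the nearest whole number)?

C ≈ 474 ppm

CH₄ forcing: 0.036 × (√2700 − √682) = 0.036 × (51.9615 − 26.1151) = 0.036 × 25.8464 = 0.93047 W/m².
Set 5.35 ln(C/398) = 0.93047: ln(C/398) = 0.93047/5.35 = 0.17392, so C = 398 × e^0.17392 = 398 × 1.18996 = 473.60 ppm.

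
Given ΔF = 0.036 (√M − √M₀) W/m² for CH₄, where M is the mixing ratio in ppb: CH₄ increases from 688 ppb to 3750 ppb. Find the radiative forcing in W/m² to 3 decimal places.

ΔF = 1.260 W/m²

CH₄: 0.036 × (√3750 − √688) = 0.036 × (61.2372 − 26.2298) = 0.036 × 35.0074 = 1.2603 W/m².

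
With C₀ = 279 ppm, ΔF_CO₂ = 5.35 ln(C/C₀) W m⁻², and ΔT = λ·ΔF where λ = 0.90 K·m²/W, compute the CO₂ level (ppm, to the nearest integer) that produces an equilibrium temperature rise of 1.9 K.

Required forcing: ΔF = ΔT/λ = 1.9/0.90 = 2.1111 W/m².
Then ln(C/279) = ΔF/5.35 = 2.1111/5.35 = 0.39460.
So C = 279 × e^0.39460 = 279 × 1.48379 = 413.98 ppm.

C ≈ 414 ppm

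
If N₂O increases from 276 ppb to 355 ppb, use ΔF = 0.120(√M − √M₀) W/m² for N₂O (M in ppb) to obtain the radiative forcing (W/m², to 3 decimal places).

N₂O: 0.120 × (√355 − √276) = 0.120 × (18.8414 − 16.6132) = 0.120 × 2.2282 = 0.2674 W/m².

ΔF = 0.267 W/m²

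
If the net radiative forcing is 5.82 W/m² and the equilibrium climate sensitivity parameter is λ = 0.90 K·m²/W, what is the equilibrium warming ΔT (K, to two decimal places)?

ΔT = λ ΔF = 0.90 × 5.82 = 5.2380 K.

ΔT = 5.24 K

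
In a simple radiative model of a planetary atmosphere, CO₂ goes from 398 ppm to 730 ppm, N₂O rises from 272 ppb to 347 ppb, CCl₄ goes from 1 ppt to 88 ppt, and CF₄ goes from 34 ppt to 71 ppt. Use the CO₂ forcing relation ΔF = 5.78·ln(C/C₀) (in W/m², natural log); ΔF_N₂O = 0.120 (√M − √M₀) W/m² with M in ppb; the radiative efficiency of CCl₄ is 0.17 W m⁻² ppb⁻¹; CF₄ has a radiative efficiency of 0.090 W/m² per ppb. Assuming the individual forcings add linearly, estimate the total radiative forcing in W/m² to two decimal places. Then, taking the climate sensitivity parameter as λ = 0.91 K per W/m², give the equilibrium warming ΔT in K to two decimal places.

CO₂: 5.78 × ln(730/398) = 5.78 × ln(1.83417) = 5.78 × 0.60659 = 3.5061 W/m².
N₂O: 0.120 × (√347 − √272) = 0.120 × (18.6279 − 16.4924) = 0.120 × 2.1355 = 0.2563 W/m².
CCl₄: Δ = 88 − 1 = 87 ppt = 0.087 ppb; ΔF = 0.17 × 0.087 = 0.0148 W/m².
CF₄: Δ = 71 − 34 = 37 ppt = 0.037 ppb; ΔF = 0.090 × 0.037 = 0.0033 W/m².
Total ΔF = 3.5061 + 0.2563 + 0.0148 + 0.0033 = 3.7805 W/m².
ΔT = λ ΔF = 0.91 × 3.78 = 3.4398 K.

ΔF = 3.78 W/m²; ΔT = 3.44 K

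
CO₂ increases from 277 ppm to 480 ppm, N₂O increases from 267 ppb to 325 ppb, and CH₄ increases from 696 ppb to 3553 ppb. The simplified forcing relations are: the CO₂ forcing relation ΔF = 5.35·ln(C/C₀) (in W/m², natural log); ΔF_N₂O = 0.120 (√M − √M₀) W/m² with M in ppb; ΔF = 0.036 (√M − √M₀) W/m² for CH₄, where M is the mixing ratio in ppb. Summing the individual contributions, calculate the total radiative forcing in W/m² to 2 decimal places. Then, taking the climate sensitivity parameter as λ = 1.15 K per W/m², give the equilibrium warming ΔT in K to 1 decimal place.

CO₂: 5.35 × ln(480/277) = 5.35 × ln(1.73285) = 5.35 × 0.54977 = 2.9413 W/m².
N₂O: 0.120 × (√325 − √267) = 0.120 × (18.0278 − 16.3401) = 0.120 × 1.6877 = 0.2025 W/m².
CH₄: 0.036 × (√3553 − √696) = 0.036 × (59.6070 − 26.3818) = 0.036 × 33.2252 = 1.1961 W/m².
Total ΔF = 2.9413 + 0.2025 + 1.1961 = 4.3399 W/m².
ΔT = λ ΔF = 1.15 × 4.34 = 4.9910 K.

ΔF = 4.34 W/m²; ΔT = 5.0 K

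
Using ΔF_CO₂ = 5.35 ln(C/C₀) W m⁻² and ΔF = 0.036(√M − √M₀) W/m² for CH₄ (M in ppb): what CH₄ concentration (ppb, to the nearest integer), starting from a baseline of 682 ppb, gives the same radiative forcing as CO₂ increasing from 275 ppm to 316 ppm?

M ≈ 2187 ppb

CO₂ forcing: 5.35 × ln(316/275) = 5.35 × 0.138971 = 0.74349 W/m².
Set 0.036(√M − √682) = 0.74349: √M = 0.74349/0.036 + √682 = 20.6525 + 26.1151 = 46.7676.
M = (46.7676)² = 2187.21 ppb.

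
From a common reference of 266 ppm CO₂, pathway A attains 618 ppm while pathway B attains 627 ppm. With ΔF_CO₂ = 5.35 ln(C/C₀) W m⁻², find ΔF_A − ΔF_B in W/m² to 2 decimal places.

ΔF_A = 5.35 ln(618/266) = 5.35 × 0.84299 = 4.5100 W/m².
ΔF_B = 5.35 ln(627/266) = 5.35 × 0.85745 = 4.5874 W/m².
Difference: 4.5100 − 4.5874 = -0.0774 W/m².
(Equivalently, ΔF_A − ΔF_B = 5.35 ln(618/627) = 5.35 × -0.01446 = -0.0774 W/m².)

ΔF_A − ΔF_B = -0.08 W/m²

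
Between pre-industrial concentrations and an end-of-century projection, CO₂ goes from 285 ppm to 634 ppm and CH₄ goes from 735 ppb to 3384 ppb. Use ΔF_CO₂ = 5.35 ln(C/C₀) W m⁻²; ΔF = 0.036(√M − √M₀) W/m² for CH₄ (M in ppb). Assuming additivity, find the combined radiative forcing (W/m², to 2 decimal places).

ΔF = 5.40 W/m²

CO₂: 5.35 × ln(634/285) = 5.35 × ln(2.22456) = 5.35 × 0.79956 = 4.2776 W/m².
CH₄: 0.036 × (√3384 − √735) = 0.036 × (58.1722 − 27.1109) = 0.036 × 31.0613 = 1.1182 W/m².
Total ΔF = 4.2776 + 1.1182 = 5.3958 W/m².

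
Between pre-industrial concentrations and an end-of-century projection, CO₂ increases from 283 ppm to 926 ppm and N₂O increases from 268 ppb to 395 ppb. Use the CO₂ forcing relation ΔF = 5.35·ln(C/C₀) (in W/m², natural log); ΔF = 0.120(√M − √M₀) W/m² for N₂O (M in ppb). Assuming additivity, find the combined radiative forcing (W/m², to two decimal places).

CO₂: 5.35 × ln(926/283) = 5.35 × ln(3.27208) = 5.35 × 1.18543 = 6.3421 W/m².
N₂O: 0.120 × (√395 − √268) = 0.120 × (19.8746 − 16.3707) = 0.120 × 3.5039 = 0.4205 W/m².
Total ΔF = 6.3421 + 0.4205 = 6.7626 W/m².

ΔF = 6.76 W/m²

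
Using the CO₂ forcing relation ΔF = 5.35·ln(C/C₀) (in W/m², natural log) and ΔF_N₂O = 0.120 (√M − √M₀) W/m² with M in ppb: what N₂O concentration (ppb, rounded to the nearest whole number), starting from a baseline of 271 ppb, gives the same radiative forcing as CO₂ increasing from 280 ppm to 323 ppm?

CO₂ forcing: 5.35 × ln(323/280) = 5.35 × 0.142863 = 0.76432 W/m².
Set 0.120(√M − √271) = 0.76432: √M = 0.76432/0.120 + √271 = 6.3693 + 16.4621 = 22.8314.
M = (22.8314)² = 521.27 ppb.

M ≈ 521 ppb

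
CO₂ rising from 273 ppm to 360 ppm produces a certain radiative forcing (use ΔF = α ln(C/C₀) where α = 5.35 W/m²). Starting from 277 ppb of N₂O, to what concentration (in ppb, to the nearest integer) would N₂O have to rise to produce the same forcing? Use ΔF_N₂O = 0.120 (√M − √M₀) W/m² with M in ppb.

M ≈ 840 ppb

CO₂ forcing: 5.35 × ln(360/273) = 5.35 × 0.276632 = 1.47998 W/m².
Set 0.120(√M − √277) = 1.47998: √M = 1.47998/0.120 + √277 = 12.3332 + 16.6433 = 28.9765.
M = (28.9765)² = 839.64 ppb.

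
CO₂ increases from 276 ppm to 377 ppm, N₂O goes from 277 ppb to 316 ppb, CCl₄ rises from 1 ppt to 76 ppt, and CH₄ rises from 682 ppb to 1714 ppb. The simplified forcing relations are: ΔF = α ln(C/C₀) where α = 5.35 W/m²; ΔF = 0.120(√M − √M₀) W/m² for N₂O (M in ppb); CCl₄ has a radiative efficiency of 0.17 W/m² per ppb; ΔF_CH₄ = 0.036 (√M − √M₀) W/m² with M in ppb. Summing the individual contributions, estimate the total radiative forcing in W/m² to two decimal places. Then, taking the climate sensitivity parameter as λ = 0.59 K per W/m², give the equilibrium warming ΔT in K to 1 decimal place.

CO₂: 5.35 × ln(377/276) = 5.35 × ln(1.36594) = 5.35 × 0.31184 = 1.6683 W/m².
N₂O: 0.120 × (√316 − √277) = 0.120 × (17.7764 − 16.6433) = 0.120 × 1.1331 = 0.1360 W/m².
CCl₄: Δ = 76 − 1 = 75 ppt = 0.075 ppb; ΔF = 0.17 × 0.075 = 0.0128 W/m².
CH₄: 0.036 × (√1714 − √682) = 0.036 × (41.4005 − 26.1151) = 0.036 × 15.2854 = 0.5503 W/m².
Total ΔF = 1.6683 + 0.1360 + 0.0128 + 0.5503 = 2.3674 W/m².
ΔT = λ ΔF = 0.59 × 2.37 = 1.3983 K.

ΔF = 2.37 W/m²; ΔT = 1.4 K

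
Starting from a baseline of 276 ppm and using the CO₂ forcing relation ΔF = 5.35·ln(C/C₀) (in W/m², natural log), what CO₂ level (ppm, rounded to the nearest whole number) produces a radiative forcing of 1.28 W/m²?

C ≈ 351 ppm

Set 5.35 ln(C/276) = 1.28, so ln(C/276) = 1.28/5.35 = 0.23925.
Then C/276 = e^0.23925 = 1.27030, giving C = 276 × 1.27030 = 350.60 ppm.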